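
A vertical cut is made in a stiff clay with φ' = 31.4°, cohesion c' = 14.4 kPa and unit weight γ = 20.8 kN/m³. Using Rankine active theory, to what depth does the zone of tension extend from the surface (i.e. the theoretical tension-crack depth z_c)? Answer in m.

2.47 m

K_a = tan²(45° − 31.4°/2) = 0.3149; √K_a = 0.5612.
The active pressure is zero where K_a γ z = 2c√K_a, so z_c = 2c/(γ√K_a) = 2×14.4/(20.8×0.5612) = 2.467 m.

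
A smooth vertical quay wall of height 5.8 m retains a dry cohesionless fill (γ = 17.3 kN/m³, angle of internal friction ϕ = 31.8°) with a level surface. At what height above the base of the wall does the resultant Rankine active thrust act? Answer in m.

1.93 m

K_a = 0.3098.
The pressure distribution is triangular, so the resultant acts at H/3 above the base = 5.8/3 = 1.933 m.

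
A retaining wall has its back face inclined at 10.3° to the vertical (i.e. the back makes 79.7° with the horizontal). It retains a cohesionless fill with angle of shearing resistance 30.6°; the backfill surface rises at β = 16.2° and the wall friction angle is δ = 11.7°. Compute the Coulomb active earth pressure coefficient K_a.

0.482

K_a = sin²(α+φ) / [sin²α · sin(α−δ) · (1 + √{sin(φ+δ)sin(φ−β) / (sin(α−δ)sin(α+β))})²].
With α = 79.7°, φ = 30.6°, δ = 11.7°, β = 16.2°: K_a = 0.4820.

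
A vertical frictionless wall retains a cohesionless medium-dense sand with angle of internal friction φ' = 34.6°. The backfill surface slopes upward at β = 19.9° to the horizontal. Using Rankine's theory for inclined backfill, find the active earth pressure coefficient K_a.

K_a = cos β · (cos β − √(cos²β − cos²φ)) / (cos β + √(cos²β − cos²φ)).
cos β = 0.9403, cos φ = 0.8231, √(cos²β − cos²φ) = 0.4545.
K_a = 0.9403 × (0.9403 − 0.4545)/(0.9403 + 0.4545) = 0.3275.

0.327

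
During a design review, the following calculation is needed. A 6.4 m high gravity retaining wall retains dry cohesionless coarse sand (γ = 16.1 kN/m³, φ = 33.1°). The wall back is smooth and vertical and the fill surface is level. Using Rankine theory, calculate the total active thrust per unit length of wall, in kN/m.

96.8 kN/m

K_a = tan²(45° − φ/2) = 0.2936.
P_a = ½ K_a γ H² = 0.5 × 0.2936 × 16.1 × 6.4² = 96.80 kN/m.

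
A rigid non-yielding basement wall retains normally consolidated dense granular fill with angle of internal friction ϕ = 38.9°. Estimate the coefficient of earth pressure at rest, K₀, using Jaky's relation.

K₀ = 1 − sin φ' = 1 − sin 38.9° = 0.3720.

0.372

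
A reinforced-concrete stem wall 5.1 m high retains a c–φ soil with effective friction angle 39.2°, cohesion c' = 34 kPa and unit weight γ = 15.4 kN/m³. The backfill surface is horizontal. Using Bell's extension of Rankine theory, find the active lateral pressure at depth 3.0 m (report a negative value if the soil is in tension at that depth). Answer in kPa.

-21.9 kPa

K_a = (1 − sin φ)/(1 + sin φ) = 0.2255.
σ_a = K_a γ z − 2c√K_a = 0.2255×15.4×3.0 − 2×34×0.4748 = -21.87 kPa.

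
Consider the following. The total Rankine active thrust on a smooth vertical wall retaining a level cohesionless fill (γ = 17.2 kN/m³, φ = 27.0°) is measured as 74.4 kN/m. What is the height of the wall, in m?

K_a = 0.3755. P_a = ½ K_a γ H² ⇒ H = √(2P_a/(K_a γ)).
H = √(2×74.4/(0.3755×17.2)) = 4.800 m.

4.80 m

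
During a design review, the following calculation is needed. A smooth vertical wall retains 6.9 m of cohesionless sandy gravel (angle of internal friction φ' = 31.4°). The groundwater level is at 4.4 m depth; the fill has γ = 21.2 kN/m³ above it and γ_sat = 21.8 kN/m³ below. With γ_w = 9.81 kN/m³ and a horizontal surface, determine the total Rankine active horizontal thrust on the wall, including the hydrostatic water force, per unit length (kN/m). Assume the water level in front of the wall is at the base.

181 kN/m

K_a = tan²(45° − φ/2) = 0.3149.
γ' = 21.8 − 9.81 = 11.99 kN/m³. Depth below WT = 2.5 m.
σ'_h at WT = K_a γ d_w = 29.38 kPa; at base = 29.38 + K_a γ' × 2.5 = 38.81 kPa.
P₁ (0–4.4 m) = ½×29.38×4.4 = 64.63. P₂ (4.4–6.9 m) = ½(29.38+38.81)×2.5 = 85.24.
P_w = ½ γ_w h₂² = 0.5×9.81×2.5² = 30.66. Total = 64.63+85.24+30.66 = 180.5 kN/m.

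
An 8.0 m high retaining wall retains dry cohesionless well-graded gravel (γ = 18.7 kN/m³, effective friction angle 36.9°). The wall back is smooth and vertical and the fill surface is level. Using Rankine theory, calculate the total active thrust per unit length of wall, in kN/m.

149 kN/m

K_a = tan²(45° − φ/2) = 0.2497.
P_a = ½ K_a γ H² = 0.5 × 0.2497 × 18.7 × 8.0² = 149.4 kN/m.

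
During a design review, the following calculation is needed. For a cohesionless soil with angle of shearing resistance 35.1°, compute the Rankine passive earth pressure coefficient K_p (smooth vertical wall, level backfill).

K_p = (1 + sin φ)/(1 − sin φ) = tan²(45° + 35.1°/2) = 3.706.

3.71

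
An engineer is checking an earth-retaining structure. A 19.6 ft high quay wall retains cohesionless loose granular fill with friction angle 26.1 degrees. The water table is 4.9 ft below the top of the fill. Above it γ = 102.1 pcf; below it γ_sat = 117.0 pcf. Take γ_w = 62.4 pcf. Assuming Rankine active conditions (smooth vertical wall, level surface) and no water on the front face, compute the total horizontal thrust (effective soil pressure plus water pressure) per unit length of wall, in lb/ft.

K_a = tan²(45° − φ/2) = 0.3889.
γ' = 117.0 − 62.4 = 54.60 pcf. Depth below WT = 14.7 ft.
σ'_h at WT = K_a γ d_w = 194.6 psf; at base = 194.6 + K_a γ' × 14.7 = 506.8 psf.
P₁ (0–4.9 ft) = ½×194.6×4.9 = 476.7. P₂ (4.9–19.6 ft) = ½(194.6+506.8)×14.7 = 5155.
P_w = ½ γ_w h₂² = 0.5×62.4×14.7² = 6742. Total = 476.7+5155+6742 = 12370 lb/ft.

12400 lb/ft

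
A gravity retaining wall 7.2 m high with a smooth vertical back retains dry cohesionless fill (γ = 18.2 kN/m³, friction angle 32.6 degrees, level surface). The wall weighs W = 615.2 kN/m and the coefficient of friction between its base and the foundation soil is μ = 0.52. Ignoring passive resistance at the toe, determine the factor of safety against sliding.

2.26

K_a = tan²(45° − 32.6°/2) = 0.2997.
P_a = ½K_aγH² = 0.5×0.2997×18.2×7.2² = 141.4 kN/m, acting at H/3 = 2.400 m above the base.
FS_sliding = μW / P_a = 0.52×615.2 / 141.4 = 2.262.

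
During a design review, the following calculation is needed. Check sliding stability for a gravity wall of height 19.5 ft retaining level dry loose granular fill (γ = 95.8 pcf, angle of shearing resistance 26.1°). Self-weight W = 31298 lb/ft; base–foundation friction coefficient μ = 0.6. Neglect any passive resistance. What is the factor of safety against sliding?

2.65

K_a = tan²(45° − 26.1°/2) = 0.3889.
P_a = ½K_aγH² = 0.5×0.3889×95.8×19.5² = 7084 lb/ft, acting at H/3 = 6.500 ft above the base.
FS_sliding = μW / P_a = 0.6×31298 / 7084 = 2.651.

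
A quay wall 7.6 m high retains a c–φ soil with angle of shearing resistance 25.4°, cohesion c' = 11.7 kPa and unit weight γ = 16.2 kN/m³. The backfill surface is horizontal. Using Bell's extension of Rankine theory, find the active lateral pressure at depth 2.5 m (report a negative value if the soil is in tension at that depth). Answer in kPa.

K_a = (1 − sin φ)/(1 + sin φ) = 0.3996.
σ_a = K_a γ z − 2c√K_a = 0.3996×16.2×2.5 − 2×11.7×0.6322 = 1.393 kPa.

1.39 kPa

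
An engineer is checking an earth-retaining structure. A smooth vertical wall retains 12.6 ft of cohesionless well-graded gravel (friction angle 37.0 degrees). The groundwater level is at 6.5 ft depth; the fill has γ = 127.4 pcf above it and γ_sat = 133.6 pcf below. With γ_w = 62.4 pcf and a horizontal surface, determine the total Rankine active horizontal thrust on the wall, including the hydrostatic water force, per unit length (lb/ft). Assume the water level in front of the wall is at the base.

3410 lb/ft

K_a = tan²(45° − φ/2) = 0.2486.
γ' = 133.6 − 62.4 = 71.20 pcf. Depth below WT = 6.1 ft.
σ'_h at WT = K_a γ d_w = 205.9 psf; at base = 205.9 + K_a γ' × 6.1 = 313.8 psf.
P₁ (0–6.5 ft) = ½×205.9×6.5 = 669.0. P₂ (6.5–12.6 ft) = ½(205.9+313.8)×6.1 = 1585.
P_w = ½ γ_w h₂² = 0.5×62.4×6.1² = 1161. Total = 669.0+1585+1161 = 3415 lb/ft.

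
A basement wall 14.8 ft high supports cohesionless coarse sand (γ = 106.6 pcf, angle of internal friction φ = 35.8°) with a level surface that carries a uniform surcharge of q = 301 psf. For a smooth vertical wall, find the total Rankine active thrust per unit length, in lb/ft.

K_a = tan²(45° − φ/2) = 0.2619.
Soil triangle: ½ K_a γ H² = 0.5×0.2619×106.6×14.8² = 3057 lb/ft.
Surcharge rectangle: K_a q H = 0.2619×301×14.8 = 1167 lb/ft.
Total = 3057 + 1167 = 4224 lb/ft.

4220 lb/ft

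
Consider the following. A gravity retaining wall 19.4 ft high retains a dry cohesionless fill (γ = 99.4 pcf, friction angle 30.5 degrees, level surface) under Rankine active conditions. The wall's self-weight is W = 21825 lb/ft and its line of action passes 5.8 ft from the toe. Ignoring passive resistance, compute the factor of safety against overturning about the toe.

3.20

K_a = tan²(45° − 30.5°/2) = 0.3267.
P_a = ½K_aγH² = 0.5×0.3267×99.4×19.4² = 6110 lb/ft, acting at H/3 = 6.467 ft above the base.
Overturning moment M_o = P_a × H/3 = 6110 × 6.467 = 39510.
Resisting moment M_r = W × 5.8 = 21825 × 5.8 = 126600.
FS_overturning = M_r/M_o = 126600/39510 = 3.204.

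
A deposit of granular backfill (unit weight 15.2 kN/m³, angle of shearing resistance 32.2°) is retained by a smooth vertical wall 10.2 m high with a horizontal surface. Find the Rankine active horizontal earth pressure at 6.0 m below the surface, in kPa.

27.8 kPa

K_a = (1 − sin φ)/(1 + sin φ) = 0.3047.
σ_h = K_a γ z = 0.3047 × 15.2 × 6.0 = 27.79 kPa.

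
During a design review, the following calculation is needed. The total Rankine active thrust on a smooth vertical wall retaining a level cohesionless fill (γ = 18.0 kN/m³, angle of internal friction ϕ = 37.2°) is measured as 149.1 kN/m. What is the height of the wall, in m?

8.20 m

K_a = 0.2464. P_a = ½ K_a γ H² ⇒ H = √(2P_a/(K_a γ)).
H = √(2×149.1/(0.2464×18.0)) = 8.199 m.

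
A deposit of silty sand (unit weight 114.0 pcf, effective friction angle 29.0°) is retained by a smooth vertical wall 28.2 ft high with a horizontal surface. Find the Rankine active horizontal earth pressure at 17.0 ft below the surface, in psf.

672 psf

K_a = (1 − sin φ)/(1 + sin φ) = 0.3470.
σ_h = K_a γ z = 0.3470 × 114.0 × 17.0 = 672.4 psf.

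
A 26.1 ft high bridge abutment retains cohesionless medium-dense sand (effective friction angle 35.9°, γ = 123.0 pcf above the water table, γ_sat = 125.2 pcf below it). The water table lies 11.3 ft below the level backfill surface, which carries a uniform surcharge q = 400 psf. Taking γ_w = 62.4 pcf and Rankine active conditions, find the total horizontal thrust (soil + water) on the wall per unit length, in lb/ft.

K_a = tan²(45° − φ/2) = 0.2607.
γ' = 125.2 − 62.4 = 62.80 pcf. h₂ = H − d_w = 14.8 ft.
σ'_h: at surface K_a·q = 104.3; at WT K_a(q+γd_w) = 466.7; at base K_a(q+γd_w+γ'h₂) = 709.0 psf.
P₁ = ½(104.3+466.7)×11.3 = 3226; P₂ = ½(466.7+709.0)×14.8 = 8700; P_w = ½γ_w h₂² = 6834.
Total = 3226+8700+6834 = 18760 lb/ft.

18800 lb/ft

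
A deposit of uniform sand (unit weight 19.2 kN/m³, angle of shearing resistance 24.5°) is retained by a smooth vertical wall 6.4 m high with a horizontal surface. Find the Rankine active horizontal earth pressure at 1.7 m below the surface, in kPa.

13.5 kPa

K_a = (1 − sin φ)/(1 + sin φ) = 0.4137.
σ_h = K_a γ z = 0.4137 × 19.2 × 1.7 = 13.50 kPa.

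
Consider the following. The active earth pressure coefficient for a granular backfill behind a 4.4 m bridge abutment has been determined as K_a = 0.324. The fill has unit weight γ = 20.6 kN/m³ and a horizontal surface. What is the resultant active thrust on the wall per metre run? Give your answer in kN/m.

P = ½ K_a γ H² = 0.5 × 0.324 × 20.6 × 4.4² = 64.61 kN/m.

64.6 kN/m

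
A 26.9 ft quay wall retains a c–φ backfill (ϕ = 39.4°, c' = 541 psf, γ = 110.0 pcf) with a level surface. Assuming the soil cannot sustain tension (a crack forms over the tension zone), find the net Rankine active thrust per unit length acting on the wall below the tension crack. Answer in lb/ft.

456 lb/ft

K_a = 0.2234; √K_a = 0.4727.
Tension-crack depth z_c = 2c/(γ√K_a) = 2×541/(110.0×0.4727) = 20.81 ft.
σ_a at base = K_a γ H − 2c√K_a = 0.2234×110.0×26.9 − 2×541×0.4727 = 149.7 psf.
P_a = ½ × 149.7 × (H − z_c) = 0.5×149.7×6.091 = 455.9 lb/ft.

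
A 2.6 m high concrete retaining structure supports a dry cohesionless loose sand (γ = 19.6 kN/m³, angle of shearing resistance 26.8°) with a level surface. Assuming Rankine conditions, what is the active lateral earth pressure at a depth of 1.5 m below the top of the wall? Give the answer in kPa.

11.1 kPa

K_a = (1 − sin φ)/(1 + sin φ) = 0.3785.
σ_h = K_a γ z = 0.3785 × 19.6 × 1.5 = 11.13 kPa.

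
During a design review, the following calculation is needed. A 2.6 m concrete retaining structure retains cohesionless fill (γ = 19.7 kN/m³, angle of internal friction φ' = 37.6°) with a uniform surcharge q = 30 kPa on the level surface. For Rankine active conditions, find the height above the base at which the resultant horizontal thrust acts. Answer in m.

1.10 m

K_a = 0.2421.
Triangular part P₁ = ½K_aγH² = 16.12 at H/3 = 0.8667 m; rectangular part P₂ = K_a q H = 18.89 at H/2 = 1.300 m.
ȳ = (P₁·0.8667 + P₂·1.300)/(P₁+P₂) = 1.100 m.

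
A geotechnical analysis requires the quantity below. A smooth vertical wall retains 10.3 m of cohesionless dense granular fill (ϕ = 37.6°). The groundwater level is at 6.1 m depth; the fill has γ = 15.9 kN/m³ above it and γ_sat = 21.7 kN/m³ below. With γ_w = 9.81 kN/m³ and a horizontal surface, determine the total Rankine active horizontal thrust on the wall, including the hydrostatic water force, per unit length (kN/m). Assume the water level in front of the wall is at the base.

K_a = tan²(45° − φ/2) = 0.2421.
γ' = 21.7 − 9.81 = 11.89 kN/m³. Depth below WT = 4.2 m.
σ'_h at WT = K_a γ d_w = 23.48 kPa; at base = 23.48 + K_a γ' × 4.2 = 35.57 kPa.
P₁ (0–6.1 m) = ½×23.48×6.1 = 71.63. P₂ (6.1–10.3 m) = ½(23.48+35.57)×4.2 = 124.0.
P_w = ½ γ_w h₂² = 0.5×9.81×4.2² = 86.52. Total = 71.63+124.0+86.52 = 282.2 kN/m.

282 kN/m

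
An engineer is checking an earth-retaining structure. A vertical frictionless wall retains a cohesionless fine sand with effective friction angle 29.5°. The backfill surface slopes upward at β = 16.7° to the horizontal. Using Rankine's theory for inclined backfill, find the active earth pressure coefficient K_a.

K_a = cos β · (cos β − √(cos²β − cos²φ)) / (cos β + √(cos²β − cos²φ)).
cos β = 0.9578, cos φ = 0.8704, √(cos²β − cos²φ) = 0.3999.
K_a = 0.9578 × (0.9578 − 0.3999)/(0.9578 + 0.3999) = 0.3936.

0.394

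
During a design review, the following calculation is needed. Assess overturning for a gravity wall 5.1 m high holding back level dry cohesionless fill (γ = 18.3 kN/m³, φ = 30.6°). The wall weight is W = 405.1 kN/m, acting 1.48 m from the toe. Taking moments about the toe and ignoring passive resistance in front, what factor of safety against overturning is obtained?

4.55

K_a = tan²(45° − 30.6°/2) = 0.3253.
P_a = ½K_aγH² = 0.5×0.3253×18.3×5.1² = 77.43 kN/m, acting at H/3 = 1.700 m above the base.
Overturning moment M_o = P_a × H/3 = 77.43 × 1.700 = 131.6.
Resisting moment M_r = W × 1.48 = 405.1 × 1.48 = 599.5.
FS_overturning = M_r/M_o = 599.5/131.6 = 4.555.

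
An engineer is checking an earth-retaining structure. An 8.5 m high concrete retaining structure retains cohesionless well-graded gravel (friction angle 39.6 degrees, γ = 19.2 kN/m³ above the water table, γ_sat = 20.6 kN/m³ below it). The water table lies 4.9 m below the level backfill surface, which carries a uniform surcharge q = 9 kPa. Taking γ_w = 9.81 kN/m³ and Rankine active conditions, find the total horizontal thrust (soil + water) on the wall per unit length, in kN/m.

K_a = tan²(45° − φ/2) = 0.2214.
γ' = 20.6 − 9.81 = 10.79 kN/m³. h₂ = H − d_w = 3.6 m.
σ'_h: at surface K_a·q = 1.993; at WT K_a(q+γd_w) = 22.83; at base K_a(q+γd_w+γ'h₂) = 31.43 kPa.
P₁ = ½(1.993+22.83)×4.9 = 60.80; P₂ = ½(22.83+31.43)×3.6 = 97.65; P_w = ½γ_w h₂² = 63.57.
Total = 60.80+97.65+63.57 = 222.0 kN/m.

222 kN/m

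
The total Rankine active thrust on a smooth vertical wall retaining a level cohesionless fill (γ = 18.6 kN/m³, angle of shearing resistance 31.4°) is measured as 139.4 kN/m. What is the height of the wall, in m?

K_a = 0.3149. P_a = ½ K_a γ H² ⇒ H = √(2P_a/(K_a γ)).
H = √(2×139.4/(0.3149×18.6)) = 6.899 m.

6.90 m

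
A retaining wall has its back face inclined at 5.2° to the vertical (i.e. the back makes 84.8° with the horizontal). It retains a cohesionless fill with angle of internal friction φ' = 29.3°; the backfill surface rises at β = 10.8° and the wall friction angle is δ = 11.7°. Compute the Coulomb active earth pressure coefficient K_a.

0.408

K_a = sin²(α+φ) / [sin²α · sin(α−δ) · (1 + √{sin(φ+δ)sin(φ−β) / (sin(α−δ)sin(α+β))})²].
With α = 84.8°, φ = 29.3°, δ = 11.7°, β = 10.8°: K_a = 0.4077.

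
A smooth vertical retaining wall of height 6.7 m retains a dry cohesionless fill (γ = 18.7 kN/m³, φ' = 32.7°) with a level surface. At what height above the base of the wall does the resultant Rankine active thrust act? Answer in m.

2.23 m

K_a = 0.2985.
The pressure distribution is triangular, so the resultant acts at H/3 above the base = 6.7/3 = 2.233 m.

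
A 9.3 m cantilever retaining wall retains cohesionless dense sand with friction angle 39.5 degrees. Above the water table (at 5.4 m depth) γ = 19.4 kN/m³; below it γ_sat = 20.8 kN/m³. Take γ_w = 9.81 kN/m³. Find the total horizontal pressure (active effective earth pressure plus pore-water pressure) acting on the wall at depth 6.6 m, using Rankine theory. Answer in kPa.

K_a = (1 − sin φ)/(1 + sin φ) = 0.2224.
γ' = 20.8 − 9.81 = 10.99 kN/m³.
Effective vertical stress at 6.6 m: σ'_v = 19.4×5.4 + 10.99×1.20 = 117.9 kPa.
σ'_h = K_a σ'_v = 0.2224 × 117.9 = 26.24 kPa; u = γ_w × 1.20 = 11.77 kPa.
Total σ_h = 26.24 + 11.77 = 38.01 kPa.

38.0 kPa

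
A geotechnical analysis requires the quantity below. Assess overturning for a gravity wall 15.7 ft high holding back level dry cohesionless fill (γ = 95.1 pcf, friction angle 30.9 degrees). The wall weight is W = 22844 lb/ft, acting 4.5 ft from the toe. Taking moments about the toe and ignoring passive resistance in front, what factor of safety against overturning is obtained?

K_a = tan²(45° − 30.9°/2) = 0.3214.
P_a = ½K_aγH² = 0.5×0.3214×95.1×15.7² = 3767 lb/ft, acting at H/3 = 5.233 ft above the base.
Overturning moment M_o = P_a × H/3 = 3767 × 5.233 = 19710.
Resisting moment M_r = W × 4.5 = 22844 × 4.5 = 102800.
FS_overturning = M_r/M_o = 102800/19710 = 5.214.

5.21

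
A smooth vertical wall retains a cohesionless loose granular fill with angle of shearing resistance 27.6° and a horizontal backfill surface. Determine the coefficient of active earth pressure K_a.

0.367

K_a = tan²(45° − φ/2) = tan²(31.20°) = 0.3668.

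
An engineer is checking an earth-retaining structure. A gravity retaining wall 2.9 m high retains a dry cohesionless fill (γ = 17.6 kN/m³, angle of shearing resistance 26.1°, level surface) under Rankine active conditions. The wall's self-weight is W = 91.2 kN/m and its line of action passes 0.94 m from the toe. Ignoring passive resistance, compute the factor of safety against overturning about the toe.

3.08

K_a = tan²(45° − 26.1°/2) = 0.3889.
P_a = ½K_aγH² = 0.5×0.3889×17.6×2.9² = 28.79 kN/m, acting at H/3 = 0.9667 m above the base.
Overturning moment M_o = P_a × H/3 = 28.79 × 0.9667 = 27.83.
Resisting moment M_r = W × 0.94 = 91.2 × 0.94 = 85.73.
FS_overturning = M_r/M_o = 85.73/27.83 = 3.081.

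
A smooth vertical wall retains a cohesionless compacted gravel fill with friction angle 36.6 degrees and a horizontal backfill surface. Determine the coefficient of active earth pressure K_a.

0.253

K_a = tan²(45° − φ/2) = tan²(26.70°) = 0.2530.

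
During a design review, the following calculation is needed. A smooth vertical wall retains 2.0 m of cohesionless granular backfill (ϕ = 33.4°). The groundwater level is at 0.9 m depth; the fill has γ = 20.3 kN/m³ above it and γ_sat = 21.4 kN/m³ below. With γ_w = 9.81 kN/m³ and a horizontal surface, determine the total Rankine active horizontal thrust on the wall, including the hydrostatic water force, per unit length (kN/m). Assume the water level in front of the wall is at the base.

16.2 kN/m

K_a = tan²(45° − φ/2) = 0.2899.
γ' = 21.4 − 9.81 = 11.59 kN/m³. Depth below WT = 1.1 m.
σ'_h at WT = K_a γ d_w = 5.297 kPa; at base = 5.297 + K_a γ' × 1.1 = 8.993 kPa.
P₁ (0–0.9 m) = ½×5.297×0.9 = 2.384. P₂ (0.9–2.0 m) = ½(5.297+8.993)×1.1 = 7.859.
P_w = ½ γ_w h₂² = 0.5×9.81×1.1² = 5.935. Total = 2.384+7.859+5.935 = 16.18 kN/m.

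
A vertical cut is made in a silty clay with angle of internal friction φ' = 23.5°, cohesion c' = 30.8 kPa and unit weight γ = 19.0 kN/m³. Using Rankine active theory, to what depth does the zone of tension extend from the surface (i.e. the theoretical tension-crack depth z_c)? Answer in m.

4.95 m

K_a = tan²(45° − 23.5°/2) = 0.4298; √K_a = 0.6556.
The active pressure is zero where K_a γ z = 2c√K_a, so z_c = 2c/(γ√K_a) = 2×30.8/(19.0×0.6556) = 4.945 m.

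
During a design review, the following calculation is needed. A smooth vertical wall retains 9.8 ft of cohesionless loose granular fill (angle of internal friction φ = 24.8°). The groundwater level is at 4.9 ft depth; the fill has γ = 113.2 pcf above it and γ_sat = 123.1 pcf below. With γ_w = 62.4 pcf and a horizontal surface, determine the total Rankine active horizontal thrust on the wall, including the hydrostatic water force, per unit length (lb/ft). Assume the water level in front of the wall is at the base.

2710 lb/ft

K_a = tan²(45° − φ/2) = 0.4090.
γ' = 123.1 − 62.4 = 60.70 pcf. Depth below WT = 4.9 ft.
σ'_h at WT = K_a γ d_w = 226.9 psf; at base = 226.9 + K_a γ' × 4.9 = 348.5 psf.
P₁ (0–4.9 ft) = ½×226.9×4.9 = 555.8. P₂ (4.9–9.8 ft) = ½(226.9+348.5)×4.9 = 1410.
P_w = ½ γ_w h₂² = 0.5×62.4×4.9² = 749.1. Total = 555.8+1410+749.1 = 2715 lb/ft.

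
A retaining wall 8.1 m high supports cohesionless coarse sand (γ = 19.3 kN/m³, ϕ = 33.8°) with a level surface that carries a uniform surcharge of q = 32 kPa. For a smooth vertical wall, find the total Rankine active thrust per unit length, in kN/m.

254 kN/m

K_a = tan²(45° − φ/2) = 0.2851.
Soil triangle: ½ K_a γ H² = 0.5×0.2851×19.3×8.1² = 180.5 kN/m.
Surcharge rectangle: K_a q H = 0.2851×32×8.1 = 73.90 kN/m.
Total = 180.5 + 73.90 = 254.4 kN/m.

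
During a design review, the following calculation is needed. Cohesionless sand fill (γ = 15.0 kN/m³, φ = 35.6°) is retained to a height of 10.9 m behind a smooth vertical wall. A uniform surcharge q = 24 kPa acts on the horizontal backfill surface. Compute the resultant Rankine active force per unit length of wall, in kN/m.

304 kN/m

K_a = tan²(45° − φ/2) = 0.2641.
Soil triangle: ½ K_a γ H² = 0.5×0.2641×15.0×10.9² = 235.4 kN/m.
Surcharge rectangle: K_a q H = 0.2641×24×10.9 = 69.09 kN/m.
Total = 235.4 + 69.09 = 304.4 kN/m.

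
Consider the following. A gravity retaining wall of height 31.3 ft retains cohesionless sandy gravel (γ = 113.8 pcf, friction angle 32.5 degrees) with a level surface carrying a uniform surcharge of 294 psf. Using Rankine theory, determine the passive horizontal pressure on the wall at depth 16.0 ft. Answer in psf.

7030 psf

K_p = (1 + sin φ)/(1 − sin φ) = 3.322.
σ_v = γz + q = 113.8 × 16.0 + 294 = 2115 psf.
σ_h = K_p σ_v = 3.322 × 2115 = 7026 psf.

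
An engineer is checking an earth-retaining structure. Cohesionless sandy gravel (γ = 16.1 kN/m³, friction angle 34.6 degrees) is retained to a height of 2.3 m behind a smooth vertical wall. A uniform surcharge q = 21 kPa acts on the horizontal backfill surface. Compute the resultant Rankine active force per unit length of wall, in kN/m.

25.1 kN/m

K_a = tan²(45° − φ/2) = 0.2756.
Soil triangle: ½ K_a γ H² = 0.5×0.2756×16.1×2.3² = 11.74 kN/m.
Surcharge rectangle: K_a q H = 0.2756×21×2.3 = 13.31 kN/m.
Total = 11.74 + 13.31 = 25.05 kN/m.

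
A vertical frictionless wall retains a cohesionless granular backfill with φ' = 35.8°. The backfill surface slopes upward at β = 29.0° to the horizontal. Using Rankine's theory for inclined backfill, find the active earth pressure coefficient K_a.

0.398

K_a = cos β · (cos β − √(cos²β − cos²φ)) / (cos β + √(cos²β − cos²φ)).
cos β = 0.8746, cos φ = 0.8111, √(cos²β − cos²φ) = 0.3273.
K_a = 0.8746 × (0.8746 − 0.3273)/(0.8746 + 0.3273) = 0.3983.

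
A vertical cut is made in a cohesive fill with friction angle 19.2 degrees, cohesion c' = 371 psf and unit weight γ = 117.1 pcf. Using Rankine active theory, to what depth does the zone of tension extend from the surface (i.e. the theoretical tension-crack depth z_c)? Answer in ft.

K_a = tan²(45° − 19.2°/2) = 0.5050; √K_a = 0.7107.
The active pressure is zero where K_a γ z = 2c√K_a, so z_c = 2c/(γ√K_a) = 2×371/(117.1×0.7107) = 8.916 ft.

8.92 ft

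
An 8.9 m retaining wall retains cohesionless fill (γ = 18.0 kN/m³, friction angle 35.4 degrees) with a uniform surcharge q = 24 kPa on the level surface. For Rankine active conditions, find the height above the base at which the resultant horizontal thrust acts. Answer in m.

3.31 m

K_a = 0.2664.
Triangular part P₁ = ½K_aγH² = 189.9 at H/3 = 2.967 m; rectangular part P₂ = K_a q H = 56.90 at H/2 = 4.450 m.
ȳ = (P₁·2.967 + P₂·4.450)/(P₁+P₂) = 3.309 m.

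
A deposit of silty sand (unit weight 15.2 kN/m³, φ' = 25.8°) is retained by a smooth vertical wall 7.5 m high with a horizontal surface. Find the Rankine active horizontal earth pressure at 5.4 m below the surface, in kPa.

K_a = (1 − sin φ)/(1 + sin φ) = 0.3935.
σ_h = K_a γ z = 0.3935 × 15.2 × 5.4 = 32.30 kPa.

32.3 kPa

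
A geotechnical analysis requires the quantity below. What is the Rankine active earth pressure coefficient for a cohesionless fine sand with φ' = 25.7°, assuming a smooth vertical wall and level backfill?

K_a = (1 − sin φ)/(1 + sin φ) = (1 − sin 25.7°)/(1 + sin 25.7°) = 0.3950.

0.395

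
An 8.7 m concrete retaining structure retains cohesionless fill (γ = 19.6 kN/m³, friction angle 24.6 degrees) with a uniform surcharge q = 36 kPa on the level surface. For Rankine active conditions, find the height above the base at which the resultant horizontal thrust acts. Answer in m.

K_a = 0.4121.
Triangular part P₁ = ½K_aγH² = 305.7 at H/3 = 2.900 m; rectangular part P₂ = K_a q H = 129.1 at H/2 = 4.350 m.
ȳ = (P₁·2.900 + P₂·4.350)/(P₁+P₂) = 3.330 m.

3.33 m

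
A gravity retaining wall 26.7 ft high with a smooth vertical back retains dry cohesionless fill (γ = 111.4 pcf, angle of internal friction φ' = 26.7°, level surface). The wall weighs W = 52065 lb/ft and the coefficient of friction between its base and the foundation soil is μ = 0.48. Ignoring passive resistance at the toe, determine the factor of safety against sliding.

K_a = tan²(45° − 26.7°/2) = 0.3800.
P_a = ½K_aγH² = 0.5×0.3800×111.4×26.7² = 15090 lb/ft, acting at H/3 = 8.900 ft above the base.
FS_sliding = μW / P_a = 0.48×52065 / 15090 = 1.656.

1.66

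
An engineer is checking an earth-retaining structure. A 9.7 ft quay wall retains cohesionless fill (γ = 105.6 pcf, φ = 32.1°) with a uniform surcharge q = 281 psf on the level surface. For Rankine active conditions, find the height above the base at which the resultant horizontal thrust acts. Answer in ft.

K_a = 0.3060.
Triangular part P₁ = ½K_aγH² = 1520 at H/3 = 3.233 ft; rectangular part P₂ = K_a q H = 834.1 at H/2 = 4.850 ft.
ȳ = (P₁·3.233 + P₂·4.850)/(P₁+P₂) = 3.806 ft.

3.81 ft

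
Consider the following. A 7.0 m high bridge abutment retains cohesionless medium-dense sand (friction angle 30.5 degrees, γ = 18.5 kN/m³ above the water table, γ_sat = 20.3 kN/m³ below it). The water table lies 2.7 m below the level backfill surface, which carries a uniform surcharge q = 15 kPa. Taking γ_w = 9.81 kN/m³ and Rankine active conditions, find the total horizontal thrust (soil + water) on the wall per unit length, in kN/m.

249 kN/m

K_a = tan²(45° − φ/2) = 0.3267.
γ' = 20.3 − 9.81 = 10.49 kN/m³. h₂ = H − d_w = 4.3 m.
σ'_h: at surface K_a·q = 4.900; at WT K_a(q+γd_w) = 21.22; at base K_a(q+γd_w+γ'h₂) = 35.95 kPa.
P₁ = ½(4.900+21.22)×2.7 = 35.26; P₂ = ½(21.22+35.95)×4.3 = 122.9; P_w = ½γ_w h₂² = 90.69.
Total = 35.26+122.9+90.69 = 248.9 kN/m.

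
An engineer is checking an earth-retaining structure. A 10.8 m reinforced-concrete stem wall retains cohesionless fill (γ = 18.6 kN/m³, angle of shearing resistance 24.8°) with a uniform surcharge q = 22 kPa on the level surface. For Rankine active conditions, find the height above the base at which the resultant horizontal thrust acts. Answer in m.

K_a = 0.4090.
Triangular part P₁ = ½K_aγH² = 443.7 at H/3 = 3.600 m; rectangular part P₂ = K_a q H = 97.18 at H/2 = 5.400 m.
ȳ = (P₁·3.600 + P₂·5.400)/(P₁+P₂) = 3.923 m.

3.92 m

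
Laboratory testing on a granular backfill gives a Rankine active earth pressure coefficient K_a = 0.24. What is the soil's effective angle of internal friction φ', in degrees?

K_a = tan²(45° − φ/2) ⇒ 45° − φ/2 = arctan(√0.24) = 26.10°.
φ = 2(45° − 26.10°) = 37.80°.

37.8°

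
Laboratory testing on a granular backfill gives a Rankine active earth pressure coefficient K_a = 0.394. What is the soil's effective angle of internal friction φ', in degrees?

25.8°

K_a = tan²(45° − φ/2) ⇒ 45° − φ/2 = arctan(√0.394) = 32.12°.
φ = 2(45° − 32.12°) = 25.77°.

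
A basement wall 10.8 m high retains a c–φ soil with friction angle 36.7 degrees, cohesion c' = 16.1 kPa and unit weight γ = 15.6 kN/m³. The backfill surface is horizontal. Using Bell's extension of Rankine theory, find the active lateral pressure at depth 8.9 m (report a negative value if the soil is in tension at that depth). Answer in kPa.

K_a = (1 − sin φ)/(1 + sin φ) = 0.2519.
σ_a = K_a γ z − 2c√K_a = 0.2519×15.6×8.9 − 2×16.1×0.5019 = 18.81 kPa.

18.8 kPa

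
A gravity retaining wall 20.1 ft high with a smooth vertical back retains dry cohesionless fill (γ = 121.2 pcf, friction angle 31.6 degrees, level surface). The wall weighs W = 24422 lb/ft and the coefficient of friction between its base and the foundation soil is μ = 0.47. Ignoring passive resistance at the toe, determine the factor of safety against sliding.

K_a = tan²(45° − 31.6°/2) = 0.3123.
P_a = ½K_aγH² = 0.5×0.3123×121.2×20.1² = 7647 lb/ft, acting at H/3 = 6.700 ft above the base.
FS_sliding = μW / P_a = 0.47×24422 / 7647 = 1.501.

1.50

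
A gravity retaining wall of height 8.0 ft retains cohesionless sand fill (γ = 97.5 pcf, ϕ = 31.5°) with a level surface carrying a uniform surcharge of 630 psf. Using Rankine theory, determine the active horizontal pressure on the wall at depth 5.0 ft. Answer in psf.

350 psf

K_a = (1 − sin φ)/(1 + sin φ) = 0.3136.
σ_v = γz + q = 97.5 × 5.0 + 630 = 1118 psf.
σ_h = K_a σ_v = 0.3136 × 1118 = 350.5 psf.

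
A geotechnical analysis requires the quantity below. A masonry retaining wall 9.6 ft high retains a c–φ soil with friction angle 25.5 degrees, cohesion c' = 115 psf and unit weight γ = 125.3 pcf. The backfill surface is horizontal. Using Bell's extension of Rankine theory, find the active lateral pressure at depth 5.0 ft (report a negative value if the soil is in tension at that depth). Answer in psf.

K_a = (1 − sin φ)/(1 + sin φ) = 0.3981.
σ_a = K_a γ z − 2c√K_a = 0.3981×125.3×5.0 − 2×115×0.6310 = 104.3 psf.

104 psf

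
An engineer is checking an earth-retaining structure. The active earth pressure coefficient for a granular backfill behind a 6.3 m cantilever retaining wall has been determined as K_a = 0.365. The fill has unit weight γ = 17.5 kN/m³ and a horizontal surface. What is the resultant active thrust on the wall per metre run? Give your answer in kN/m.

127 kN/m

P = ½ K_a γ H² = 0.5 × 0.365 × 17.5 × 6.3² = 126.8 kN/m.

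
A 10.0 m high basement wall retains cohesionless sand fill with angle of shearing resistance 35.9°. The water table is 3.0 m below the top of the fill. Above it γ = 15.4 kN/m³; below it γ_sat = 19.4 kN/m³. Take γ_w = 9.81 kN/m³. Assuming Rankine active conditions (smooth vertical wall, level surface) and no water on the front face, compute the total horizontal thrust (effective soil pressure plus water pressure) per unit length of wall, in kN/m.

404 kN/m

K_a = tan²(45° − φ/2) = 0.2607.
γ' = 19.4 − 9.81 = 9.590 kN/m³. Depth below WT = 7.0 m.
σ'_h at WT = K_a γ d_w = 12.05 kPa; at base = 12.05 + K_a γ' × 7.0 = 29.55 kPa.
P₁ (0–3.0 m) = ½×12.05×3.0 = 18.07. P₂ (3.0–10.0 m) = ½(12.05+29.55)×7.0 = 145.6.
P_w = ½ γ_w h₂² = 0.5×9.81×7.0² = 240.3. Total = 18.07+145.6+240.3 = 404.0 kN/m.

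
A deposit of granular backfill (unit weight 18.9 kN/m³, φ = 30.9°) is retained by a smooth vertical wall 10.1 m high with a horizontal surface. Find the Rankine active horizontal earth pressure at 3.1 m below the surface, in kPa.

K_a = (1 − sin φ)/(1 + sin φ) = 0.3214.
σ_h = K_a γ z = 0.3214 × 18.9 × 3.1 = 18.83 kPa.

18.8 kPa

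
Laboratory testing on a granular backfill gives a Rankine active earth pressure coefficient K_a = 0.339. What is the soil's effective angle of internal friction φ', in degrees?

29.6°

K_a = tan²(45° − φ/2) ⇒ 45° − φ/2 = arctan(√0.339) = 30.21°.
φ = 2(45° − 30.21°) = 29.58°.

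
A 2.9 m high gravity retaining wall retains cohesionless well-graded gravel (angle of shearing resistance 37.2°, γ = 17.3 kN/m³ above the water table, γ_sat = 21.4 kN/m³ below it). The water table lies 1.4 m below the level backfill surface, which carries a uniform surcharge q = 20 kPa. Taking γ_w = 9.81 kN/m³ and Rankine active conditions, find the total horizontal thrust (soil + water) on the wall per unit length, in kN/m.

K_a = tan²(45° − φ/2) = 0.2464.
γ' = 21.4 − 9.81 = 11.59 kN/m³. h₂ = H − d_w = 1.5 m.
σ'_h: at surface K_a·q = 4.928; at WT K_a(q+γd_w) = 10.90; at base K_a(q+γd_w+γ'h₂) = 15.18 kPa.
P₁ = ½(4.928+10.90)×1.4 = 11.08; P₂ = ½(10.90+15.18)×1.5 = 19.56; P_w = ½γ_w h₂² = 11.04.
Total = 11.08+19.56+11.04 = 41.67 kN/m.

41.7 kN/m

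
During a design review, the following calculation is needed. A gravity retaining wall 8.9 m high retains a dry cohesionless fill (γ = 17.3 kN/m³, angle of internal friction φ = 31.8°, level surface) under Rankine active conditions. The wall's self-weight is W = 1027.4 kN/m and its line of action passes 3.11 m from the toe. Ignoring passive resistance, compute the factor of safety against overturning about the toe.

5.07

K_a = tan²(45° − 31.8°/2) = 0.3098.
P_a = ½K_aγH² = 0.5×0.3098×17.3×8.9² = 212.3 kN/m, acting at H/3 = 2.967 m above the base.
Overturning moment M_o = P_a × H/3 = 212.3 × 2.967 = 629.7.
Resisting moment M_r = W × 3.11 = 1027.4 × 3.11 = 3195.
FS_overturning = M_r/M_o = 3195/629.7 = 5.074.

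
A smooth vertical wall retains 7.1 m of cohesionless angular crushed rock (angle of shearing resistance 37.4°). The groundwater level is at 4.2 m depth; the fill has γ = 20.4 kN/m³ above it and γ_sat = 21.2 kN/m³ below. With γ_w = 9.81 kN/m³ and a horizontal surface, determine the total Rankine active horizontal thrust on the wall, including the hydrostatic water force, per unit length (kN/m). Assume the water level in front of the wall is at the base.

K_a = tan²(45° − φ/2) = 0.2443.
γ' = 21.2 − 9.81 = 11.39 kN/m³. Depth below WT = 2.9 m.
σ'_h at WT = K_a γ d_w = 20.93 kPa; at base = 20.93 + K_a γ' × 2.9 = 29.00 kPa.
P₁ (0–4.2 m) = ½×20.93×4.2 = 43.95. P₂ (4.2–7.1 m) = ½(20.93+29.00)×2.9 = 72.39.
P_w = ½ γ_w h₂² = 0.5×9.81×2.9² = 41.25. Total = 43.95+72.39+41.25 = 157.6 kN/m.

158 kN/m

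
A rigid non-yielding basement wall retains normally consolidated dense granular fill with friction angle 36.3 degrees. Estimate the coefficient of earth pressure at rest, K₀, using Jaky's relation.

K₀ = 1 − sin φ' = 1 − sin 36.3° = 0.4080.

0.408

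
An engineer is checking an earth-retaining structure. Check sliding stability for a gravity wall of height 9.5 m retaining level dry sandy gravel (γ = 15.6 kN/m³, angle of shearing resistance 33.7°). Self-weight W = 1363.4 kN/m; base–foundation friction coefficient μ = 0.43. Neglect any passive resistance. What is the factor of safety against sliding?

K_a = tan²(45° − 33.7°/2) = 0.2863.
P_a = ½K_aγH² = 0.5×0.2863×15.6×9.5² = 201.5 kN/m, acting at H/3 = 3.167 m above the base.
FS_sliding = μW / P_a = 0.43×1363.4 / 201.5 = 2.909.

2.91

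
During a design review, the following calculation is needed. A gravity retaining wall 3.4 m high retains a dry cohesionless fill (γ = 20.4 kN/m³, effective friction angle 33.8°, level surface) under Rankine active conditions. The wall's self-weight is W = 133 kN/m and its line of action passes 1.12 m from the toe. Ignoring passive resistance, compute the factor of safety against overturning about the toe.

3.91

K_a = tan²(45° − 33.8°/2) = 0.2851.
P_a = ½K_aγH² = 0.5×0.2851×20.4×3.4² = 33.62 kN/m, acting at H/3 = 1.133 m above the base.
Overturning moment M_o = P_a × H/3 = 33.62 × 1.133 = 38.10.
Resisting moment M_r = W × 1.12 = 133 × 1.12 = 149.0.
FS_overturning = M_r/M_o = 149.0/38.10 = 3.910.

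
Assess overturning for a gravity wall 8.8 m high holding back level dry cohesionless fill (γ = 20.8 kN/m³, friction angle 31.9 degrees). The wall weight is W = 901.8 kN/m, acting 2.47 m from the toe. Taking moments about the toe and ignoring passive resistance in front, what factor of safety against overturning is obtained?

K_a = tan²(45° − 31.9°/2) = 0.3085.
P_a = ½K_aγH² = 0.5×0.3085×20.8×8.8² = 248.5 kN/m, acting at H/3 = 2.933 m above the base.
Overturning moment M_o = P_a × H/3 = 248.5 × 2.933 = 728.9.
Resisting moment M_r = W × 2.47 = 901.8 × 2.47 = 2227.
FS_overturning = M_r/M_o = 2227/728.9 = 3.056.

3.06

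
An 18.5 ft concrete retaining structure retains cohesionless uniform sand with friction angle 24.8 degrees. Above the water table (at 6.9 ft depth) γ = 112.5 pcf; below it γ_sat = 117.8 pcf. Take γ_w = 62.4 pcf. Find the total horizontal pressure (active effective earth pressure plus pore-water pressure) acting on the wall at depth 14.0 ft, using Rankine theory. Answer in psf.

921 psf

K_a = (1 − sin φ)/(1 + sin φ) = 0.4090.
γ' = 117.8 − 62.4 = 55.40 pcf.
Effective vertical stress at 14.0 ft: σ'_v = 112.5×6.9 + 55.40×7.10 = 1170 psf.
σ'_h = K_a σ'_v = 0.4090 × 1170 = 478.4 psf; u = γ_w × 7.10 = 443.0 psf.
Total σ_h = 478.4 + 443.0 = 921.4 psf.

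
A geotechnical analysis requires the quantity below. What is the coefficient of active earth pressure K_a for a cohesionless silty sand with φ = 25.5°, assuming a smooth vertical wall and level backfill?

K_a = (1 − sin φ)/(1 + sin φ) = (1 − sin 25.5°)/(1 + sin 25.5°) = 0.3981.

0.398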